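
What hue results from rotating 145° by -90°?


New hue = (H + rotation) mod 360
New hue = (145 -90) mod 360
= 55 mod 360
= 55°


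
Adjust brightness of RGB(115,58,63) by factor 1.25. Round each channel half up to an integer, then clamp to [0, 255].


Multiply each channel by 1.25, round half up, clamp to [0, 255]
R: 115×1.25 = 143.75 → round → 144
G: 58×1.25 = 72.5 → round → 73
B: 63×1.25 = 78.75 → round → 79
= RGB(144, 73, 79)


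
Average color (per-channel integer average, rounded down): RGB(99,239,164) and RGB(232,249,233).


Midpoint: each channel = ⌊(C₁+C₂)/2⌋
R: ⌊(99+232)/2⌋ = 165
G: ⌊(239+249)/2⌋ = 244
B: ⌊(164+233)/2⌋ = 198
= RGB(165, 244, 198)


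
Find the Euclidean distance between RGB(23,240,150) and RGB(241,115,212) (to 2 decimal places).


d = √[(R₁-R₂)² + (G₁-G₂)² + (B₁-B₂)²]
d = √[(23-241)² + (240-115)² + (150-212)²]
d = √[47524 + 15625 + 3844]
d = √66993
d ≈ 258.83


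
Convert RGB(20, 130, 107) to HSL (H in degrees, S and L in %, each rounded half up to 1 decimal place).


Normalize: R'=20/255≈0.0784, G'=130/255≈0.5098, B'=107/255≈0.4196
Max=130/255, Min=20/255, Δ=Max-Min=110/255
L = (Max+Min)/2 = (130+20)/510 = 150/510 = 0.29411… → L = 29.4%
L ≤ 0.5 → S = Δ/(Max+Min) = 110/(130+20) = 110/150 = 0.73333… → S = 73.3%
(the 1/255 factors cancel in S and H, so raw channel differences can be used)
Max is G' → H = 60 × ((B-R)/Δ + 2) = 60 × ((107-20)/110 + 2)
  87/110 + 2 = 0.7909… + 2 = 2.7909…
  H = 60 × 2.7909… = 167.454…° → H = 167.5°
= HSL(167.5°, 73.3%, 29.4%)


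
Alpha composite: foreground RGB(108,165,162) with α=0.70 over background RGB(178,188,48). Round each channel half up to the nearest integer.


C = α×F + (1-α)×B, with 1-α = 0.30
R: 0.70×108 + 0.30×178 = 75.60 + 53.40 = 129.00 → 129
G: 0.70×165 + 0.30×188 = 115.50 + 56.40 = 171.90 → 172
B: 0.70×162 + 0.30×48 = 113.40 + 14.40 = 127.80 → 128
= RGB(129, 172, 128)


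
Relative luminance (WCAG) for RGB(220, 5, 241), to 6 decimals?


Linearize each channel (sRGB transfer function): c = v/255; c_lin = c/12.92 if c ≤ 0.04045, else ((c+0.055)/1.055)^2.4
  R: 220/255 ≈ 0.862745 > 0.04045 → ((0.862745+0.055)/1.055)^2.4 ≈ 0.715694
  G: 5/255 ≈ 0.019608 ≤ 0.04045 → 0.019608/12.92 ≈ 0.001518
  B: 241/255 ≈ 0.945098 > 0.04045 → ((0.945098+0.055)/1.055)^2.4 ≈ 0.879622
R_lin = 0.715694, G_lin = 0.001518, B_lin = 0.879622
L = 0.2126×R + 0.7152×G + 0.0722×B
L = 0.2126×0.715694 + 0.7152×0.001518 + 0.0722×0.879622
L ≈ 0.216751


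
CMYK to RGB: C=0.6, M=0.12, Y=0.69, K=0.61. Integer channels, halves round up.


R = 255 × (1-C) × (1-K) = 255 × 0.40 × 0.39 = 39.78 → 40
G = 255 × (1-M) × (1-K) = 255 × 0.88 × 0.39 = 87.516 → 88
B = 255 × (1-Y) × (1-K) = 255 × 0.31 × 0.39 = 30.8295 → 31
= RGB(40, 88, 31)


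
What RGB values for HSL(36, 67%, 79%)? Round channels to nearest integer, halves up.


H=36°, S=0.67, L=0.79
C = (1-|2L-1|)×S = (1-|0.58|)×0.67 = 0.2814
H' = H/60 = 36/60 ≈ 0.6000; X = C×(1-|H' mod 2 - 1|) = 0.16884
m = L - C/2 = 0.79 - 0.1407 = 0.6493
Sector ⌊H'⌋ = 0 → (R',G',B') = (0.2814, 0.16884, 0.0)
RGB = ((R'+m)×255, (G'+m)×255, (B'+m)×255) = (237.3285, 208.6257, 165.5715)
Round half up → RGB(237, 209, 166)


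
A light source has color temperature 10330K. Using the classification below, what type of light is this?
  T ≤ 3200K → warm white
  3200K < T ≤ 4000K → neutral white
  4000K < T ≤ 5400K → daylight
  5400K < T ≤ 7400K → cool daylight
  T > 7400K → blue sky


Temperature: 10330K
10330K > 7400K → blue sky
Classification: blue sky


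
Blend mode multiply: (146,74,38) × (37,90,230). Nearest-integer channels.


Multiply: C = A×B/255, rounded to nearest integer
R: 146×37/255 = 5402/255 ≈ 21.184 → 21
G: 74×90/255 = 6660/255 ≈ 26.118 → 26
B: 38×230/255 = 8740/255 ≈ 34.275 → 34
= RGB(21, 26, 34)


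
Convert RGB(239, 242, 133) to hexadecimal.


R = 239 → EF (hex)
G = 242 → F2 (hex)
B = 133 → 85 (hex)
Hex = #EFF285


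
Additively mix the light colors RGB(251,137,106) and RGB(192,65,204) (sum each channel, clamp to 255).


Additive: each channel = min(255, C₁+C₂)
R: 251+192 = 443 → 255
G: 137+65 = 202 → 202
B: 106+204 = 310 → 255
= RGB(255, 202, 255)


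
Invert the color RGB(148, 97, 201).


Invert: (255-R, 255-G, 255-B)
R: 255-148 = 107
G: 255-97 = 158
B: 255-201 = 54
= RGB(107, 158, 54)


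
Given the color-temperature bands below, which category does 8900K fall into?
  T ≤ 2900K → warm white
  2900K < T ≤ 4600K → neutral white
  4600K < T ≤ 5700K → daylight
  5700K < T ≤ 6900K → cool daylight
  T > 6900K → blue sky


Temperature: 8900K
8900K > 6900K → blue sky
Classification: blue sky


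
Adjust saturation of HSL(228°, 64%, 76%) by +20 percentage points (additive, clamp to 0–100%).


Original S = 64%
Adjustment = +20 percentage points
New S = 64 + (20) = 84
Clamp to [0, 100] → 84
= HSL(228°, 84%, 76%)


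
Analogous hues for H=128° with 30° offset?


Base hue: 128°
Left analog: (128 - 30) mod 360 = 98°
Right analog: (128 + 30) mod 360 = 158°
Analogous hues = 98° and 158°


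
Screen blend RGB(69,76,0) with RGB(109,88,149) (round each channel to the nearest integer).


Screen: C = 255 - (255-A)×(255-B)/255, rounded to nearest integer
R: 255 - (255-69)×(255-109)/255 = 255 - 27156/255 ≈ 255 - 106.494 = 148.506 → 149
G: 255 - (255-76)×(255-88)/255 = 255 - 29893/255 ≈ 255 - 117.227 = 137.773 → 138
B: 255 - (255-0)×(255-149)/255 = 255 - 27030/255 ≈ 255 - 106.000 = 149.000 → 149
= RGB(149, 138, 149)


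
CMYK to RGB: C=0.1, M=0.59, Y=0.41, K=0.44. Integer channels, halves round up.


R = 255 × (1-C) × (1-K) = 255 × 0.90 × 0.56 = 128.52 → 129
G = 255 × (1-M) × (1-K) = 255 × 0.41 × 0.56 = 58.548 → 59
B = 255 × (1-Y) × (1-K) = 255 × 0.59 × 0.56 = 84.252 → 84
= RGB(129, 59, 84)


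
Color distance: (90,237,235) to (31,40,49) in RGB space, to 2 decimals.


d = √[(R₁-R₂)² + (G₁-G₂)² + (B₁-B₂)²]
d = √[(90-31)² + (237-40)² + (235-49)²]
d = √[3481 + 38809 + 34596]
d = √76886
d ≈ 277.28


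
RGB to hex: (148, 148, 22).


R = 148 → 94 (hex)
G = 148 → 94 (hex)
B = 22 → 16 (hex)
Hex = #949416


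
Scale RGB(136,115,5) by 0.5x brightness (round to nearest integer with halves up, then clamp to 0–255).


Multiply each channel by 0.5, round half up, clamp to [0, 255]
R: 136×0.5 = 68
G: 115×0.5 = 57.5 → round → 58
B: 5×0.5 = 2.5 → round → 3
= RGB(68, 58, 3)


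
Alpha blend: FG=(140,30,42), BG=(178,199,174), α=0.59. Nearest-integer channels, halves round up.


C = α×F + (1-α)×B, with 1-α = 0.41
R: 0.59×140 + 0.41×178 = 82.60 + 72.98 = 155.58 → 156
G: 0.59×30 + 0.41×199 = 17.70 + 81.59 = 99.29 → 99
B: 0.59×42 + 0.41×174 = 24.78 + 71.34 = 96.12 → 96
= RGB(156, 99, 96)


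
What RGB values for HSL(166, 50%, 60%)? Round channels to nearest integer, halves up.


H=166°, S=0.50, L=0.60
C = (1-|2L-1|)×S = (1-|0.20|)×0.50 = 0.4
H' = H/60 = 166/60 ≈ 2.7667; X = C×(1-|H' mod 2 - 1|) ≈ 0.3067
m = L - C/2 = 0.60 - 0.2 = 0.4
Sector ⌊H'⌋ = 2 → (R',G',B') = (0.0, 0.4, ≈0.3067)
RGB = ((R'+m)×255, (G'+m)×255, (B'+m)×255) = (102.0, 204.0, 180.2)
Round half up → RGB(102, 204, 180)


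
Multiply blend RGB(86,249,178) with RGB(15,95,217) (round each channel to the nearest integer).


Multiply: C = A×B/255, rounded to nearest integer
R: 86×15/255 = 1290/255 ≈ 5.059 → 5
G: 249×95/255 = 23655/255 ≈ 92.765 → 93
B: 178×217/255 = 38626/255 ≈ 151.475 → 151
= RGB(5, 93, 151)


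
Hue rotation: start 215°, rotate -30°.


New hue = (H + rotation) mod 360
New hue = (215 -30) mod 360
= 185 mod 360
= 185°


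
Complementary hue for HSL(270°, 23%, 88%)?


Complement = opposite side of color wheel = hue + 180°
H' = (270 + 180) mod 360 = 90°
S and L unchanged.
= HSL(90°, 23%, 88%)


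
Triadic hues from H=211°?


Triadic: equally spaced at 120° intervals
H1 = 211°
H2 = (211 + 120) mod 360 = 331°
H3 = (211 + 240) mod 360 = 91°
Triadic = 211°, 331°, 91°


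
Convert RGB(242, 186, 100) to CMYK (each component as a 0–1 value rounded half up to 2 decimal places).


R'=242/255≈0.9490, G'=186/255≈0.7294, B'=100/255≈0.3922
K = 1 - max(R',G',B') = 1 - 242/255 = 13/255 = 0.05098… → 0.05
(1-R'-K)/(1-K) simplifies to (max-R)/max with max = 242:
C = (242-242)/242 = 0/242 = 0 → 0.00
M = (242-186)/242 = 56/242 = 0.23140… → 0.23
Y = (242-100)/242 = 142/242 = 0.58677… → 0.59
= CMYK(0.00, 0.23, 0.59, 0.05)


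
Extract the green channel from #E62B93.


Color: #E62B93
R = E6 = 230
G = 2B = 43
B = 93 = 147
Green = 43


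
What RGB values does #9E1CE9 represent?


9E → 158 (R)
1C → 28 (G)
E9 → 233 (B)
= RGB(158, 28, 233)


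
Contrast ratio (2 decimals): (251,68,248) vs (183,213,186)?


Linearize each sRGB channel c=v/255: c/12.92 if c ≤ 0.04045 else ((c+0.055)/1.055)^2.4
L = 0.2126×R_lin + 0.7152×G_lin + 0.0722×B_lin
Color 1 (251,68,248):
  R=251: 251/255≈0.9843 > 0.04045 → ((0.9843+0.055)/1.055)^2.4 ≈ 0.96469
  G=68: 68/255≈0.2667 > 0.04045 → ((0.2667+0.055)/1.055)^2.4 ≈ 0.05781
  B=248: 248/255≈0.9725 > 0.04045 → ((0.9725+0.055)/1.055)^2.4 ≈ 0.93869
  L1 = 0.2126×0.96469 + 0.7152×0.05781 + 0.0722×0.93869 ≈ 0.31421
Color 2 (183,213,186):
  R=183: 183/255≈0.7176 > 0.04045 → ((0.7176+0.055)/1.055)^2.4 ≈ 0.47353
  G=213: 213/255≈0.8353 > 0.04045 → ((0.8353+0.055)/1.055)^2.4 ≈ 0.66539
  B=186: 186/255≈0.7294 > 0.04045 → ((0.7294+0.055)/1.055)^2.4 ≈ 0.49102
  L2 = 0.2126×0.47353 + 0.7152×0.66539 + 0.0722×0.49102 ≈ 0.61201
Lighter = 0.61201, Darker = 0.31421
Ratio = (L_lighter + 0.05) / (L_darker + 0.05)
Ratio = (0.61201 + 0.05) / (0.31421 + 0.05) = 0.66201 / 0.36421 ≈ 1.8177
Ratio ≈ 1.82:1


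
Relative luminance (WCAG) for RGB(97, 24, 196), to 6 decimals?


Linearize each channel (sRGB transfer function): c = v/255; c_lin = c/12.92 if c ≤ 0.04045, else ((c+0.055)/1.055)^2.4
  R: 97/255 ≈ 0.380392 > 0.04045 → ((0.380392+0.055)/1.055)^2.4 ≈ 0.119538
  G: 24/255 ≈ 0.094118 > 0.04045 → ((0.094118+0.055)/1.055)^2.4 ≈ 0.009134
  B: 196/255 ≈ 0.768627 > 0.04045 → ((0.768627+0.055)/1.055)^2.4 ≈ 0.552011
R_lin = 0.119538, G_lin = 0.009134, B_lin = 0.552011
L = 0.2126×R + 0.7152×G + 0.0722×B
L = 0.2126×0.119538 + 0.7152×0.009134 + 0.0722×0.552011
L ≈ 0.071802


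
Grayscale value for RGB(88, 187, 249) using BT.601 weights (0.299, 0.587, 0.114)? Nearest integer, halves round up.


Gray = 0.299×R + 0.587×G + 0.114×B
Gray = 0.299×88 + 0.587×187 + 0.114×249
Gray = 26.312 + 109.769 + 28.386
Gray = 164.467 → round half up → 164
Gray = 164


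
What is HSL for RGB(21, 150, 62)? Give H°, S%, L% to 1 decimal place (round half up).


Normalize: R'=21/255≈0.0824, G'=150/255≈0.5882, B'=62/255≈0.2431
Max=150/255, Min=21/255, Δ=Max-Min=129/255
L = (Max+Min)/2 = (150+21)/510 = 171/510 = 0.33529… → L = 33.5%
L ≤ 0.5 → S = Δ/(Max+Min) = 129/(150+21) = 129/171 = 0.75438… → S = 75.4%
(the 1/255 factors cancel in S and H, so raw channel differences can be used)
Max is G' → H = 60 × ((B-R)/Δ + 2) = 60 × ((62-21)/129 + 2)
  41/129 + 2 = 0.3178… + 2 = 2.3178…
  H = 60 × 2.3178… = 139.069…° → H = 139.1°
= HSL(139.1°, 75.4%, 33.5%)


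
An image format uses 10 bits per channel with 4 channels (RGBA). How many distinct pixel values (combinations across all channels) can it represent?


Total bits = 10 bits/channel × 4 channels = 40 bits
Distinct pixel values = 2^40
= 1,099,511,627,776 pixel values


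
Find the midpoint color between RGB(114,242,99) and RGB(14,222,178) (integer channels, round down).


Midpoint: each channel = ⌊(C₁+C₂)/2⌋
R: ⌊(114+14)/2⌋ = 64
G: ⌊(242+222)/2⌋ = 232
B: ⌊(99+178)/2⌋ = 138
= RGB(64, 232, 138)


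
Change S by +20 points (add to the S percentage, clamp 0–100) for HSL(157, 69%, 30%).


Original S = 69%
Adjustment = +20 percentage points
New S = 69 + (20) = 89
Clamp to [0, 100] → 89
= HSL(157°, 89%, 30%)


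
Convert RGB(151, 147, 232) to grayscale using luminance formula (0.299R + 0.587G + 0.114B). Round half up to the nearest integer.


Gray = 0.299×R + 0.587×G + 0.114×B
Gray = 0.299×151 + 0.587×147 + 0.114×232
Gray = 45.149 + 86.289 + 26.448
Gray = 157.886 → round half up → 158
Gray = 158


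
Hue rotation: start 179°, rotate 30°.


New hue = (H + rotation) mod 360
New hue = (179 + 30) mod 360
= 209 mod 360
= 209°


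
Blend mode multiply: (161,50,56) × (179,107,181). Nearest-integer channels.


Multiply: C = A×B/255, rounded to nearest integer
R: 161×179/255 = 28819/255 ≈ 113.016 → 113
G: 50×107/255 = 5350/255 ≈ 20.980 → 21
B: 56×181/255 = 10136/255 ≈ 39.749 → 40
= RGB(113, 21, 40)


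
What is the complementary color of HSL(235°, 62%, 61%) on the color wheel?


Complement = opposite side of color wheel = hue + 180°
H' = (235 + 180) mod 360 = 55°
S and L unchanged.
= HSL(55°, 62%, 61%)


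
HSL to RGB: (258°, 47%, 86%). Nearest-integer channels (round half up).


H=258°, S=0.47, L=0.86
C = (1-|2L-1|)×S = (1-|0.72|)×0.47 = 0.1316
H' = H/60 = 258/60 ≈ 4.3000; X = C×(1-|H' mod 2 - 1|) = 0.03948
m = L - C/2 = 0.86 - 0.0658 = 0.7942
Sector ⌊H'⌋ = 4 → (R',G',B') = (0.03948, 0.0, 0.1316)
RGB = ((R'+m)×255, (G'+m)×255, (B'+m)×255) = (212.5884, 202.521, 236.079)
Round half up → RGB(213, 203, 236)


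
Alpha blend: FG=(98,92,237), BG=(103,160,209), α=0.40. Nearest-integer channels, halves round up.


C = α×F + (1-α)×B, with 1-α = 0.60
R: 0.40×98 + 0.60×103 = 39.20 + 61.80 = 101.00 → 101
G: 0.40×92 + 0.60×160 = 36.80 + 96.00 = 132.80 → 133
B: 0.40×237 + 0.60×209 = 94.80 + 125.40 = 220.20 → 220
= RGB(101, 133, 220)


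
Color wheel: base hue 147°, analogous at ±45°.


Base hue: 147°
Left analog: (147 - 45) mod 360 = 102°
Right analog: (147 + 45) mod 360 = 192°
Analogous hues = 102° and 192°


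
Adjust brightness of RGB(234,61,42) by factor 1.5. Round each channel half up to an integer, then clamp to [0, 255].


Multiply each channel by 1.5, round half up, clamp to [0, 255]
R: 234×1.5 = 351 → clamp → 255
G: 61×1.5 = 91.5 → round → 92
B: 42×1.5 = 63
= RGB(255, 92, 63)


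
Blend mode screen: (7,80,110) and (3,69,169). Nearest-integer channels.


Screen: C = 255 - (255-A)×(255-B)/255, rounded to nearest integer
R: 255 - (255-7)×(255-3)/255 = 255 - 62496/255 ≈ 255 - 245.082 = 9.918 → 10
G: 255 - (255-80)×(255-69)/255 = 255 - 32550/255 ≈ 255 - 127.647 = 127.353 → 127
B: 255 - (255-110)×(255-169)/255 = 255 - 12470/255 ≈ 255 - 48.902 = 206.098 → 206
= RGB(10, 127, 206)


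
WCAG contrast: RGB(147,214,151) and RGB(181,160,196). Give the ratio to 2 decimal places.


Linearize each sRGB channel c=v/255: c/12.92 if c ≤ 0.04045 else ((c+0.055)/1.055)^2.4
L = 0.2126×R_lin + 0.7152×G_lin + 0.0722×B_lin
Color 1 (147,214,151):
  R=147: 147/255≈0.5765 > 0.04045 → ((0.5765+0.055)/1.055)^2.4 ≈ 0.29177
  G=214: 214/255≈0.8392 > 0.04045 → ((0.8392+0.055)/1.055)^2.4 ≈ 0.67244
  B=151: 151/255≈0.5922 > 0.04045 → ((0.5922+0.055)/1.055)^2.4 ≈ 0.30947
  L1 = 0.2126×0.29177 + 0.7152×0.67244 + 0.0722×0.30947 ≈ 0.56531
Color 2 (181,160,196):
  R=181: 181/255≈0.7098 > 0.04045 → ((0.7098+0.055)/1.055)^2.4 ≈ 0.46208
  G=160: 160/255≈0.6275 > 0.04045 → ((0.6275+0.055)/1.055)^2.4 ≈ 0.35153
  B=196: 196/255≈0.7686 > 0.04045 → ((0.7686+0.055)/1.055)^2.4 ≈ 0.55201
  L2 = 0.2126×0.46208 + 0.7152×0.35153 + 0.0722×0.55201 ≈ 0.38951
Lighter = 0.56531, Darker = 0.38951
Ratio = (L_lighter + 0.05) / (L_darker + 0.05)
Ratio = (0.56531 + 0.05) / (0.38951 + 0.05) = 0.61531 / 0.43951 ≈ 1.4000
Ratio ≈ 1.40:1


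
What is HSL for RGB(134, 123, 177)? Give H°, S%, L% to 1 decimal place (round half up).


Normalize: R'=134/255≈0.5255, G'=123/255≈0.4824, B'=177/255≈0.6941
Max=177/255, Min=123/255, Δ=Max-Min=54/255
L = (Max+Min)/2 = (177+123)/510 = 300/510 = 0.58823… → L = 58.8%
L > 0.5 → S = Δ/(2-Max-Min) = 54/(510-177-123) = 54/210 = 0.25714… → S = 25.7%
(the 1/255 factors cancel in S and H, so raw channel differences can be used)
Max is B' → H = 60 × ((R-G)/Δ + 4) = 60 × ((134-123)/54 + 4)
  11/54 + 4 = 0.2037… + 4 = 4.2037…
  H = 60 × 4.2037… = 252.222…° → H = 252.2°
= HSL(252.2°, 25.7%, 58.8%)


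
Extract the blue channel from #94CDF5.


Color: #94CDF5
R = 94 = 148
G = CD = 205
B = F5 = 245
Blue = 245


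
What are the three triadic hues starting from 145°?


Triadic: equally spaced at 120° intervals
H1 = 145°
H2 = (145 + 120) mod 360 = 265°
H3 = (145 + 240) mod 360 = 25°
Triadic = 145°, 265°, 25°


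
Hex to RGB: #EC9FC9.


EC → 236 (R)
9F → 159 (G)
C9 → 201 (B)
= RGB(236, 159, 201)


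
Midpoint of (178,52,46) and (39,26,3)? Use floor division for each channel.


Midpoint: each channel = ⌊(C₁+C₂)/2⌋
R: ⌊(178+39)/2⌋ = 108
G: ⌊(52+26)/2⌋ = 39
B: ⌊(46+3)/2⌋ = 24
= RGB(108, 39, 24)


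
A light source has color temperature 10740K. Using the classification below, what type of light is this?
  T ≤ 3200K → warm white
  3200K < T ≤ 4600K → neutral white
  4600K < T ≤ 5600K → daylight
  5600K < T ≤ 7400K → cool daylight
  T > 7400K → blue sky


Temperature: 10740K
10740K > 7400K → blue sky
Classification: blue sky


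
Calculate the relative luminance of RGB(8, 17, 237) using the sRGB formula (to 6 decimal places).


Linearize each channel (sRGB transfer function): c = v/255; c_lin = c/12.92 if c ≤ 0.04045, else ((c+0.055)/1.055)^2.4
  R: 8/255 ≈ 0.031373 ≤ 0.04045 → 0.031373/12.92 ≈ 0.002428
  G: 17/255 ≈ 0.066667 > 0.04045 → ((0.066667+0.055)/1.055)^2.4 ≈ 0.005605
  B: 237/255 ≈ 0.929412 > 0.04045 → ((0.929412+0.055)/1.055)^2.4 ≈ 0.846873
R_lin = 0.002428, G_lin = 0.005605, B_lin = 0.846873
L = 0.2126×R + 0.7152×G + 0.0722×B
L = 0.2126×0.002428 + 0.7152×0.005605 + 0.0722×0.846873
L ≈ 0.065669


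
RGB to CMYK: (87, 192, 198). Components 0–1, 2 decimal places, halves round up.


R'=87/255≈0.3412, G'=192/255≈0.7529, B'=198/255≈0.7765
K = 1 - max(R',G',B') = 1 - 198/255 = 57/255 = 0.22352… → 0.22
(1-R'-K)/(1-K) simplifies to (max-R)/max with max = 198:
C = (198-87)/198 = 111/198 = 0.56060… → 0.56
M = (198-192)/198 = 6/198 = 0.03030… → 0.03
Y = (198-198)/198 = 0/198 = 0 → 0.00
= CMYK(0.56, 0.03, 0.00, 0.22)


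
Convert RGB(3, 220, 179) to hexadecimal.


R = 3 → 03 (hex)
G = 220 → DC (hex)
B = 179 → B3 (hex)
Hex = #03DCB3


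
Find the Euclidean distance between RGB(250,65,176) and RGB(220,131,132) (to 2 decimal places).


d = √[(R₁-R₂)² + (G₁-G₂)² + (B₁-B₂)²]
d = √[(250-220)² + (65-131)² + (176-132)²]
d = √[900 + 4356 + 1936]
d = √7192
d ≈ 84.81


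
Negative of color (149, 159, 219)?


Invert: (255-R, 255-G, 255-B)
R: 255-149 = 106
G: 255-159 = 96
B: 255-219 = 36
= RGB(106, 96, 36)


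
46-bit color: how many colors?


Colors = 2^bits = 2^46
= 70,368,744,177,664 colors


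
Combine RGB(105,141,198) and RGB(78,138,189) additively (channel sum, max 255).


Additive: each channel = min(255, C₁+C₂)
R: 105+78 = 183 → 183
G: 141+138 = 279 → 255
B: 198+189 = 387 → 255
= RGB(183, 255, 255)


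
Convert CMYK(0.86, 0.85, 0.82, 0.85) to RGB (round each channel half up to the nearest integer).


R = 255 × (1-C) × (1-K) = 255 × 0.14 × 0.15 = 5.355 → 5
G = 255 × (1-M) × (1-K) = 255 × 0.15 × 0.15 = 5.7375 → 6
B = 255 × (1-Y) × (1-K) = 255 × 0.18 × 0.15 = 6.885 → 7
= RGB(5, 6, 7)


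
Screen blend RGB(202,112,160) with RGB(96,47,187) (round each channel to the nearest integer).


Screen: C = 255 - (255-A)×(255-B)/255, rounded to nearest integer
R: 255 - (255-202)×(255-96)/255 = 255 - 8427/255 ≈ 255 - 33.047 = 221.953 → 222
G: 255 - (255-112)×(255-47)/255 = 255 - 29744/255 ≈ 255 - 116.643 = 138.357 → 138
B: 255 - (255-160)×(255-187)/255 = 255 - 6460/255 ≈ 255 - 25.333 = 229.667 → 230
= RGB(222, 138, 230)


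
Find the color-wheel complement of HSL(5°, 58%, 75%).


Complement = opposite side of color wheel = hue + 180°
H' = (5 + 180) mod 360 = 185°
S and L unchanged.
= HSL(185°, 58%, 75%)


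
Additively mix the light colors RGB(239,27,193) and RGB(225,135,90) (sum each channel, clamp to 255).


Additive: each channel = min(255, C₁+C₂)
R: 239+225 = 464 → 255
G: 27+135 = 162 → 162
B: 193+90 = 283 → 255
= RGB(255, 162, 255)


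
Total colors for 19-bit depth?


Colors = 2^bits = 2^19
= 524,288 colors


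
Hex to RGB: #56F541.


56 → 86 (R)
F5 → 245 (G)
41 → 65 (B)
= RGB(86, 245, 65)


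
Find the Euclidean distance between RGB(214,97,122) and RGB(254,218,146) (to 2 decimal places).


d = √[(R₁-R₂)² + (G₁-G₂)² + (B₁-B₂)²]
d = √[(214-254)² + (97-218)² + (122-146)²]
d = √[1600 + 14641 + 576]
d = √16817
d ≈ 129.68


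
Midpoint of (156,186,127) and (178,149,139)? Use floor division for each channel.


Midpoint: each channel = ⌊(C₁+C₂)/2⌋
R: ⌊(156+178)/2⌋ = 167
G: ⌊(186+149)/2⌋ = 167
B: ⌊(127+139)/2⌋ = 133
= RGB(167, 167, 133)


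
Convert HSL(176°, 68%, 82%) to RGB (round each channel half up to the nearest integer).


H=176°, S=0.68, L=0.82
C = (1-|2L-1|)×S = (1-|0.64|)×0.68 = 0.2448
H' = H/60 = 176/60 ≈ 2.9333; X = C×(1-|H' mod 2 - 1|) = 0.22848
m = L - C/2 = 0.82 - 0.1224 = 0.6976
Sector ⌊H'⌋ = 2 → (R',G',B') = (0.0, 0.2448, 0.22848)
RGB = ((R'+m)×255, (G'+m)×255, (B'+m)×255) = (177.888, 240.312, 236.1504)
Round half up → RGB(178, 240, 236)


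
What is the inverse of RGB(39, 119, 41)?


Invert: (255-R, 255-G, 255-B)
R: 255-39 = 216
G: 255-119 = 136
B: 255-41 = 214
= RGB(216, 136, 214)


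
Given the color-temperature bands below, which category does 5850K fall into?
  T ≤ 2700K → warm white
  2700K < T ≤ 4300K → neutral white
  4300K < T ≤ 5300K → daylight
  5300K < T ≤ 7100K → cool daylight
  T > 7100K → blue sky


Temperature: 5850K
5300K < 5850K ≤ 7100K → cool daylight
Classification: cool daylight


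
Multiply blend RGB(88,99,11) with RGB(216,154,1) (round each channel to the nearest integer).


Multiply: C = A×B/255, rounded to nearest integer
R: 88×216/255 = 19008/255 ≈ 74.541 → 75
G: 99×154/255 = 15246/255 ≈ 59.788 → 60
B: 11×1/255 = 11/255 ≈ 0.043 → 0
= RGB(75, 60, 0)


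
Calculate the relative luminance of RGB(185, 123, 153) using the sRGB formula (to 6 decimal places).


Linearize each channel (sRGB transfer function): c = v/255; c_lin = c/12.92 if c ≤ 0.04045, else ((c+0.055)/1.055)^2.4
  R: 185/255 ≈ 0.725490 > 0.04045 → ((0.725490+0.055)/1.055)^2.4 ≈ 0.485150
  G: 123/255 ≈ 0.482353 > 0.04045 → ((0.482353+0.055)/1.055)^2.4 ≈ 0.198069
  B: 153/255 ≈ 0.600000 > 0.04045 → ((0.600000+0.055)/1.055)^2.4 ≈ 0.318547
R_lin = 0.485150, G_lin = 0.198069, B_lin = 0.318547
L = 0.2126×R + 0.7152×G + 0.0722×B
L = 0.2126×0.485150 + 0.7152×0.198069 + 0.0722×0.318547
L ≈ 0.267801


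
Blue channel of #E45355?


Color: #E45355
R = E4 = 228
G = 53 = 83
B = 55 = 85
Blue = 85


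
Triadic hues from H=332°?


Triadic: equally spaced at 120° intervals
H1 = 332°
H2 = (332 + 120) mod 360 = 92°
H3 = (332 + 240) mod 360 = 212°
Triadic = 332°, 92°, 212°


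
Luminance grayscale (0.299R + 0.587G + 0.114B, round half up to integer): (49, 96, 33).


Gray = 0.299×R + 0.587×G + 0.114×B
Gray = 0.299×49 + 0.587×96 + 0.114×33
Gray = 14.651 + 56.352 + 3.762
Gray = 74.765 → round half up → 75
Gray = 75


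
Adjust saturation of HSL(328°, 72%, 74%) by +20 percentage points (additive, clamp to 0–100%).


Original S = 72%
Adjustment = +20 percentage points
New S = 72 + (20) = 92
Clamp to [0, 100] → 92
= HSL(328°, 92%, 74%)


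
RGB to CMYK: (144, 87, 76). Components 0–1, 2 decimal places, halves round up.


R'=144/255≈0.5647, G'=87/255≈0.3412, B'=76/255≈0.2980
K = 1 - max(R',G',B') = 1 - 144/255 = 111/255 = 0.43529… → 0.44
(1-R'-K)/(1-K) simplifies to (max-R)/max with max = 144:
C = (144-144)/144 = 0/144 = 0 → 0.00
M = (144-87)/144 = 57/144 = 0.39583… → 0.40
Y = (144-76)/144 = 68/144 = 0.47222… → 0.47
= CMYK(0.00, 0.40, 0.47, 0.44)


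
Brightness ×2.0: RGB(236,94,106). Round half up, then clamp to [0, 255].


Multiply each channel by 2.0, round half up, clamp to [0, 255]
R: 236×2.0 = 472 → clamp → 255
G: 94×2.0 = 188
B: 106×2.0 = 212
= RGB(255, 188, 212)


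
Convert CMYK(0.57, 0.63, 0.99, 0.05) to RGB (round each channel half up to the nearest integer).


R = 255 × (1-C) × (1-K) = 255 × 0.43 × 0.95 = 104.1675 → 104
G = 255 × (1-M) × (1-K) = 255 × 0.37 × 0.95 = 89.6325 → 90
B = 255 × (1-Y) × (1-K) = 255 × 0.01 × 0.95 = 2.4225 → 2
= RGB(104, 90, 2)


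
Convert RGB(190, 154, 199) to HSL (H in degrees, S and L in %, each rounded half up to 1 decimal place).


Normalize: R'=190/255≈0.7451, G'=154/255≈0.6039, B'=199/255≈0.7804
Max=199/255, Min=154/255, Δ=Max-Min=45/255
L = (Max+Min)/2 = (199+154)/510 = 353/510 = 0.69215… → L = 69.2%
L > 0.5 → S = Δ/(2-Max-Min) = 45/(510-199-154) = 45/157 = 0.28662… → S = 28.7%
(the 1/255 factors cancel in S and H, so raw channel differences can be used)
Max is B' → H = 60 × ((R-G)/Δ + 4) = 60 × ((190-154)/45 + 4)
  36/45 + 4 = 0.8 + 4 = 4.8
  H = 60 × 4.8 = 288° → H = 288.0°
= HSL(288.0°, 28.7%, 69.2%)


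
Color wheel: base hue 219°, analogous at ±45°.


Base hue: 219°
Left analog: (219 - 45) mod 360 = 174°
Right analog: (219 + 45) mod 360 = 264°
Analogous hues = 174° and 264°


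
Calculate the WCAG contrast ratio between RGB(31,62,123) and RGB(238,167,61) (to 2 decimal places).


Linearize each sRGB channel c=v/255: c/12.92 if c ≤ 0.04045 else ((c+0.055)/1.055)^2.4
L = 0.2126×R_lin + 0.7152×G_lin + 0.0722×B_lin
Color 1 (31,62,123):
  R=31: 31/255≈0.1216 > 0.04045 → ((0.1216+0.055)/1.055)^2.4 ≈ 0.01370
  G=62: 62/255≈0.2431 > 0.04045 → ((0.2431+0.055)/1.055)^2.4 ≈ 0.04817
  B=123: 123/255≈0.4824 > 0.04045 → ((0.4824+0.055)/1.055)^2.4 ≈ 0.19807
  L1 = 0.2126×0.01370 + 0.7152×0.04817 + 0.0722×0.19807 ≈ 0.05167
Color 2 (238,167,61):
  R=238: 238/255≈0.9333 > 0.04045 → ((0.9333+0.055)/1.055)^2.4 ≈ 0.85499
  G=167: 167/255≈0.6549 > 0.04045 → ((0.6549+0.055)/1.055)^2.4 ≈ 0.38643
  B=61: 61/255≈0.2392 > 0.04045 → ((0.2392+0.055)/1.055)^2.4 ≈ 0.04667
  L2 = 0.2126×0.85499 + 0.7152×0.38643 + 0.0722×0.04667 ≈ 0.46151
Lighter = 0.46151, Darker = 0.05167
Ratio = (L_lighter + 0.05) / (L_darker + 0.05)
Ratio = (0.46151 + 0.05) / (0.05167 + 0.05) = 0.51151 / 0.10167 ≈ 5.0313
Ratio ≈ 5.03:1


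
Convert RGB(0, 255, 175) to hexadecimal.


R = 0 → 00 (hex)
G = 255 → FF (hex)
B = 175 → AF (hex)
Hex = #00FFAF


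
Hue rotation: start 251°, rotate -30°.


New hue = (H + rotation) mod 360
New hue = (251 -30) mod 360
= 221 mod 360
= 221°


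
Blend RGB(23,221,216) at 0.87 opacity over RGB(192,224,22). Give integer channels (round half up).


C = α×F + (1-α)×B, with 1-α = 0.13
R: 0.87×23 + 0.13×192 = 20.01 + 24.96 = 44.97 → 45
G: 0.87×221 + 0.13×224 = 192.27 + 29.12 = 221.39 → 221
B: 0.87×216 + 0.13×22 = 187.92 + 2.86 = 190.78 → 191
= RGB(45, 221, 191)


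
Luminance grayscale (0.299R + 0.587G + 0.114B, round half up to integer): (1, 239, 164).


Gray = 0.299×R + 0.587×G + 0.114×B
Gray = 0.299×1 + 0.587×239 + 0.114×164
Gray = 0.299 + 140.293 + 18.696
Gray = 159.288 → round half up → 159
Gray = 159


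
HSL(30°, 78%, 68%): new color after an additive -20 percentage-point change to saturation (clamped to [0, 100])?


Original S = 78%
Adjustment = -20 percentage points
New S = 78 + (-20) = 58
Clamp to [0, 100] → 58
= HSL(30°, 58%, 68%)


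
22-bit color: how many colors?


Colors = 2^bits = 2^22
= 4,194,304 colors


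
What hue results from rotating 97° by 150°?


New hue = (H + rotation) mod 360
New hue = (97 + 150) mod 360
= 247 mod 360
= 247°


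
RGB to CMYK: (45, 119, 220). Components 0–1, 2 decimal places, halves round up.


R'=45/255≈0.1765, G'=119/255≈0.4667, B'=220/255≈0.8627
K = 1 - max(R',G',B') = 1 - 220/255 = 35/255 = 0.13725… → 0.14
(1-R'-K)/(1-K) simplifies to (max-R)/max with max = 220:
C = (220-45)/220 = 175/220 = 0.79545… → 0.80
M = (220-119)/220 = 101/220 = 0.45909… → 0.46
Y = (220-220)/220 = 0/220 = 0 → 0.00
= CMYK(0.80, 0.46, 0.00, 0.14)


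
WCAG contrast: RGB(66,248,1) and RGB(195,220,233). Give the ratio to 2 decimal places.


Linearize each sRGB channel c=v/255: c/12.92 if c ≤ 0.04045 else ((c+0.055)/1.055)^2.4
L = 0.2126×R_lin + 0.7152×G_lin + 0.0722×B_lin
Color 1 (66,248,1):
  R=66: 66/255≈0.2588 > 0.04045 → ((0.2588+0.055)/1.055)^2.4 ≈ 0.05448
  G=248: 248/255≈0.9725 > 0.04045 → ((0.9725+0.055)/1.055)^2.4 ≈ 0.93869
  B=1: 1/255≈0.0039 ≤ 0.04045 → 0.0039/12.92 ≈ 0.00030
  L1 = 0.2126×0.05448 + 0.7152×0.93869 + 0.0722×0.00030 ≈ 0.68295
Color 2 (195,220,233):
  R=195: 195/255≈0.7647 > 0.04045 → ((0.7647+0.055)/1.055)^2.4 ≈ 0.54572
  G=220: 220/255≈0.8627 > 0.04045 → ((0.8627+0.055)/1.055)^2.4 ≈ 0.71569
  B=233: 233/255≈0.9137 > 0.04045 → ((0.9137+0.055)/1.055)^2.4 ≈ 0.81485
  L2 = 0.2126×0.54572 + 0.7152×0.71569 + 0.0722×0.81485 ≈ 0.68672
Lighter = 0.68672, Darker = 0.68295
Ratio = (L_lighter + 0.05) / (L_darker + 0.05)
Ratio = (0.68672 + 0.05) / (0.68295 + 0.05) = 0.73672 / 0.73295 ≈ 1.0051
Ratio ≈ 1.01:1


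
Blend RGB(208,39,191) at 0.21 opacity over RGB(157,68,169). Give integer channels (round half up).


C = α×F + (1-α)×B, with 1-α = 0.79
R: 0.21×208 + 0.79×157 = 43.68 + 124.03 = 167.71 → 168
G: 0.21×39 + 0.79×68 = 8.19 + 53.72 = 61.91 → 62
B: 0.21×191 + 0.79×169 = 40.11 + 133.51 = 173.62 → 174
= RGB(168, 62, 174)


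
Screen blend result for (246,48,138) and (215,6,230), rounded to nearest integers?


Screen: C = 255 - (255-A)×(255-B)/255, rounded to nearest integer
R: 255 - (255-246)×(255-215)/255 = 255 - 360/255 ≈ 255 - 1.412 = 253.588 → 254
G: 255 - (255-48)×(255-6)/255 = 255 - 51543/255 ≈ 255 - 202.129 = 52.871 → 53
B: 255 - (255-138)×(255-230)/255 = 255 - 2925/255 ≈ 255 - 11.471 = 243.529 → 244
= RGB(254, 53, 244)


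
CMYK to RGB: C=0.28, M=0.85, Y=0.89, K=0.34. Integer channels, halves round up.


R = 255 × (1-C) × (1-K) = 255 × 0.72 × 0.66 = 121.176 → 121
G = 255 × (1-M) × (1-K) = 255 × 0.15 × 0.66 = 25.245 → 25
B = 255 × (1-Y) × (1-K) = 255 × 0.11 × 0.66 = 18.513 → 19
= RGB(121, 25, 19)


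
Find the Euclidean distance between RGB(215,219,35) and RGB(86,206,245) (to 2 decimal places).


d = √[(R₁-R₂)² + (G₁-G₂)² + (B₁-B₂)²]
d = √[(215-86)² + (219-206)² + (35-245)²]
d = √[16641 + 169 + 44100]
d = √60910
d ≈ 246.80


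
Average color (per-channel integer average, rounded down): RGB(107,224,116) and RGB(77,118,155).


Midpoint: each channel = ⌊(C₁+C₂)/2⌋
R: ⌊(107+77)/2⌋ = 92
G: ⌊(224+118)/2⌋ = 171
B: ⌊(116+155)/2⌋ = 135
= RGB(92, 171, 135)


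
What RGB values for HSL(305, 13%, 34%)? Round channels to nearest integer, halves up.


H=305°, S=0.13, L=0.34
C = (1-|2L-1|)×S = (1-|-0.32|)×0.13 = 0.0884
H' = H/60 = 305/60 ≈ 5.0833; X = C×(1-|H' mod 2 - 1|) ≈ 0.0810
m = L - C/2 = 0.34 - 0.0442 = 0.2958
Sector ⌊H'⌋ = 5 → (R',G',B') = (0.0884, 0.0, ≈0.0810)
RGB = ((R'+m)×255, (G'+m)×255, (B'+m)×255) = (97.971, 75.429, 96.0925)
Round half up → RGB(98, 75, 96)


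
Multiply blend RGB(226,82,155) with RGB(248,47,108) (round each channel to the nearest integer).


Multiply: C = A×B/255, rounded to nearest integer
R: 226×248/255 = 56048/255 ≈ 219.796 → 220
G: 82×47/255 = 3854/255 ≈ 15.114 → 15
B: 155×108/255 = 16740/255 ≈ 65.647 → 66
= RGB(220, 15, 66)


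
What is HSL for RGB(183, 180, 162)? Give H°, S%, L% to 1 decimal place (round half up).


Normalize: R'=183/255≈0.7176, G'=180/255≈0.7059, B'=162/255≈0.6353
Max=183/255, Min=162/255, Δ=Max-Min=21/255
L = (Max+Min)/2 = (183+162)/510 = 345/510 = 0.67647… → L = 67.6%
L > 0.5 → S = Δ/(2-Max-Min) = 21/(510-183-162) = 21/165 = 0.12727… → S = 12.7%
(the 1/255 factors cancel in S and H, so raw channel differences can be used)
Max is R' → H = 60 × (((G-B)/Δ) mod 6) = 60 × (((180-162)/21) mod 6)
  18/21 = 0.8571…
  H = 60 × 0.8571… = 51.428…° → H = 51.4°
= HSL(51.4°, 12.7%, 67.6%)


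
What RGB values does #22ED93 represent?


22 → 34 (R)
ED → 237 (G)
93 → 147 (B)
= RGB(34, 237, 147)


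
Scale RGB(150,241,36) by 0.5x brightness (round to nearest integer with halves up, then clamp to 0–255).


Multiply each channel by 0.5, round half up, clamp to [0, 255]
R: 150×0.5 = 75
G: 241×0.5 = 120.5 → round → 121
B: 36×0.5 = 18
= RGB(75, 121, 18)


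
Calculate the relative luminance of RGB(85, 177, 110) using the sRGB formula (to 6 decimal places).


Linearize each channel (sRGB transfer function): c = v/255; c_lin = c/12.92 if c ≤ 0.04045, else ((c+0.055)/1.055)^2.4
  R: 85/255 ≈ 0.333333 > 0.04045 → ((0.333333+0.055)/1.055)^2.4 ≈ 0.090842
  G: 177/255 ≈ 0.694118 > 0.04045 → ((0.694118+0.055)/1.055)^2.4 ≈ 0.439657
  B: 110/255 ≈ 0.431373 > 0.04045 → ((0.431373+0.055)/1.055)^2.4 ≈ 0.155926
R_lin = 0.090842, G_lin = 0.439657, B_lin = 0.155926
L = 0.2126×R + 0.7152×G + 0.0722×B
L = 0.2126×0.090842 + 0.7152×0.439657 + 0.0722×0.155926
L ≈ 0.345014


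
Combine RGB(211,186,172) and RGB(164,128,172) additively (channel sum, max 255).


Additive: each channel = min(255, C₁+C₂)
R: 211+164 = 375 → 255
G: 186+128 = 314 → 255
B: 172+172 = 344 → 255
= RGB(255, 255, 255)


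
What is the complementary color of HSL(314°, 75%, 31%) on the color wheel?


Complement = opposite side of color wheel = hue + 180°
H' = (314 + 180) mod 360 = 134°
S and L unchanged.
= HSL(134°, 75%, 31%)


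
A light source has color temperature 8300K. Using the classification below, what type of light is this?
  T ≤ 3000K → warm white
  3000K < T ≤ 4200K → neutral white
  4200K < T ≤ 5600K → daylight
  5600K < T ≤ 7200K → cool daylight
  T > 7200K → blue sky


Temperature: 8300K
8300K > 7200K → blue sky
Classification: blue sky


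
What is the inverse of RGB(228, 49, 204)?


Invert: (255-R, 255-G, 255-B)
R: 255-228 = 27
G: 255-49 = 206
B: 255-204 = 51
= RGB(27, 206, 51)


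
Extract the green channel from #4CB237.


Color: #4CB237
R = 4C = 76
G = B2 = 178
B = 37 = 55
Green = 178


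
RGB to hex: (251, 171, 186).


R = 251 → FB (hex)
G = 171 → AB (hex)
B = 186 → BA (hex)
Hex = #FBABBA


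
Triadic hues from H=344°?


Triadic: equally spaced at 120° intervals
H1 = 344°
H2 = (344 + 120) mod 360 = 104°
H3 = (344 + 240) mod 360 = 224°
Triadic = 344°, 104°, 224°


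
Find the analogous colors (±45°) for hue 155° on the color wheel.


Base hue: 155°
Left analog: (155 - 45) mod 360 = 110°
Right analog: (155 + 45) mod 360 = 200°
Analogous hues = 110° and 200°


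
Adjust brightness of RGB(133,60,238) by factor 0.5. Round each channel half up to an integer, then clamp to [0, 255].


Multiply each channel by 0.5, round half up, clamp to [0, 255]
R: 133×0.5 = 66.5 → round → 67
G: 60×0.5 = 30
B: 238×0.5 = 119
= RGB(67, 30, 119)


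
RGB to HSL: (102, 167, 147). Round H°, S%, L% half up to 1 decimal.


Normalize: R'=102/255≈0.4000, G'=167/255≈0.6549, B'=147/255≈0.5765
Max=167/255, Min=102/255, Δ=Max-Min=65/255
L = (Max+Min)/2 = (167+102)/510 = 269/510 = 0.52745… → L = 52.7%
L > 0.5 → S = Δ/(2-Max-Min) = 65/(510-167-102) = 65/241 = 0.26970… → S = 27.0%
(the 1/255 factors cancel in S and H, so raw channel differences can be used)
Max is G' → H = 60 × ((B-R)/Δ + 2) = 60 × ((147-102)/65 + 2)
  45/65 + 2 = 0.6923… + 2 = 2.6923…
  H = 60 × 2.6923… = 161.538…° → H = 161.5°
= HSL(161.5°, 27.0%, 52.7%)


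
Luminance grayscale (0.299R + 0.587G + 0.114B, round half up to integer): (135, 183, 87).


Gray = 0.299×R + 0.587×G + 0.114×B
Gray = 0.299×135 + 0.587×183 + 0.114×87
Gray = 40.365 + 107.421 + 9.918
Gray = 157.704 → round half up → 158
Gray = 158


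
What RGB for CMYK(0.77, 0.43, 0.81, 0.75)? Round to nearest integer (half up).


R = 255 × (1-C) × (1-K) = 255 × 0.23 × 0.25 = 14.6625 → 15
G = 255 × (1-M) × (1-K) = 255 × 0.57 × 0.25 = 36.3375 → 36
B = 255 × (1-Y) × (1-K) = 255 × 0.19 × 0.25 = 12.1125 → 12
= RGB(15, 36, 12)


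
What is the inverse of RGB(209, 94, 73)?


Invert: (255-R, 255-G, 255-B)
R: 255-209 = 46
G: 255-94 = 161
B: 255-73 = 182
= RGB(46, 161, 182)


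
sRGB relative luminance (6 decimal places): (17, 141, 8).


Linearize each channel (sRGB transfer function): c = v/255; c_lin = c/12.92 if c ≤ 0.04045, else ((c+0.055)/1.055)^2.4
  R: 17/255 ≈ 0.066667 > 0.04045 → ((0.066667+0.055)/1.055)^2.4 ≈ 0.005605
  G: 141/255 ≈ 0.552941 > 0.04045 → ((0.552941+0.055)/1.055)^2.4 ≈ 0.266356
  B: 8/255 ≈ 0.031373 ≤ 0.04045 → 0.031373/12.92 ≈ 0.002428
R_lin = 0.005605, G_lin = 0.266356, B_lin = 0.002428
L = 0.2126×R + 0.7152×G + 0.0722×B
L = 0.2126×0.005605 + 0.7152×0.266356 + 0.0722×0.002428
L ≈ 0.191865


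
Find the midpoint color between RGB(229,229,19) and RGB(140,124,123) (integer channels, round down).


Midpoint: each channel = ⌊(C₁+C₂)/2⌋
R: ⌊(229+140)/2⌋ = 184
G: ⌊(229+124)/2⌋ = 176
B: ⌊(19+123)/2⌋ = 71
= RGB(184, 176, 71)


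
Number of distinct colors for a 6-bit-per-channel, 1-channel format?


Total bits = 6 bits/channel × 1 channels = 6 bits
Distinct colors = 2^6
= 64 colors


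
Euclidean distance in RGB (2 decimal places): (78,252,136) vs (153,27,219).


d = √[(R₁-R₂)² + (G₁-G₂)² + (B₁-B₂)²]
d = √[(78-153)² + (252-27)² + (136-219)²]
d = √[5625 + 50625 + 6889]
d = √63139
d ≈ 251.27


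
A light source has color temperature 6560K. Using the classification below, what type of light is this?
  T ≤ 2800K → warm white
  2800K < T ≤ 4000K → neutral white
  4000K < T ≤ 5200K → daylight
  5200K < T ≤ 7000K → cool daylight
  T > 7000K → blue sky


Temperature: 6560K
5200K < 6560K ≤ 7000K → cool daylight
Classification: cool daylight


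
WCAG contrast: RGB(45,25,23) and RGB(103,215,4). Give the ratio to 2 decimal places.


Linearize each sRGB channel c=v/255: c/12.92 if c ≤ 0.04045 else ((c+0.055)/1.055)^2.4
L = 0.2126×R_lin + 0.7152×G_lin + 0.0722×B_lin
Color 1 (45,25,23):
  R=45: 45/255≈0.1765 > 0.04045 → ((0.1765+0.055)/1.055)^2.4 ≈ 0.02624
  G=25: 25/255≈0.0980 > 0.04045 → ((0.0980+0.055)/1.055)^2.4 ≈ 0.00972
  B=23: 23/255≈0.0902 > 0.04045 → ((0.0902+0.055)/1.055)^2.4 ≈ 0.00857
  L1 = 0.2126×0.02624 + 0.7152×0.00972 + 0.0722×0.00857 ≈ 0.01315
Color 2 (103,215,4):
  R=103: 103/255≈0.4039 > 0.04045 → ((0.4039+0.055)/1.055)^2.4 ≈ 0.13563
  G=215: 215/255≈0.8431 > 0.04045 → ((0.8431+0.055)/1.055)^2.4 ≈ 0.67954
  B=4: 4/255≈0.0157 ≤ 0.04045 → 0.0157/12.92 ≈ 0.00121
  L2 = 0.2126×0.13563 + 0.7152×0.67954 + 0.0722×0.00121 ≈ 0.51493
Lighter = 0.51493, Darker = 0.01315
Ratio = (L_lighter + 0.05) / (L_darker + 0.05)
Ratio = (0.51493 + 0.05) / (0.01315 + 0.05) = 0.56493 / 0.06315 ≈ 8.9459
Ratio ≈ 8.95:1


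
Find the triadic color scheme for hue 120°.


Triadic: equally spaced at 120° intervals
H1 = 120°
H2 = (120 + 120) mod 360 = 240°
H3 = (120 + 240) mod 360 = 0°
Triadic = 120°, 240°, 0°
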